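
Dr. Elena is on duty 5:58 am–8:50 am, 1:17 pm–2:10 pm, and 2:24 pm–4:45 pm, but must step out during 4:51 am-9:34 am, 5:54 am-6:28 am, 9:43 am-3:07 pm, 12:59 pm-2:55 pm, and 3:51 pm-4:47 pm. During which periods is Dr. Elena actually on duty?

3:07 pm-3:51 pm

Second set merges to 4:51 am-9:34 am, 9:43 am-3:07 pm, 3:51 pm-4:47 pm.
5:58 am-8:50 am lies entirely inside B → drops out.
1:17 pm-2:10 pm lies entirely inside B → drops out.
2:24 pm-4:45 pm with B removed leaves 3:07 pm-3:51 pm.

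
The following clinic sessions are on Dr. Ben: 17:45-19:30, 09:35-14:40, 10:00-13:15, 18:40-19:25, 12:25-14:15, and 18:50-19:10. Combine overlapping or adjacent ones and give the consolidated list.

09:35–14:40, 17:45–19:30

Sort by start: 09:35–14:40, 10:00–13:15, 12:25–14:15, 17:45–19:30, 18:40–19:25, 18:50–19:10.
10:00–13:15 overlaps/touches 09:35–14:40 → extend to 09:35–14:40.
12:25–14:15 overlaps/touches 09:35–14:40 → extend to 09:35–14:40.
17:45–19:30 is disjoint → start new block.
18:40–19:25 overlaps/touches 17:45–19:30 → extend to 17:45–19:30.
18:50–19:10 overlaps/touches 17:45–19:30 → extend to 17:45–19:30.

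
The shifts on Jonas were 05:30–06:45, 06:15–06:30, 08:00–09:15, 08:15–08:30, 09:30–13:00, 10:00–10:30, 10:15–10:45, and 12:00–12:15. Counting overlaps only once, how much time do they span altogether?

6 h

Merged: 05:30–06:45, 08:00–09:15, 09:30–13:00.
Lengths: 1 h 15 min + 1 h 15 min + 3 h 30 min = 6 h.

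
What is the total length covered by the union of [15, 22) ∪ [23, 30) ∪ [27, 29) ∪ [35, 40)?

Merged: [15, 22), [23, 30), [35, 40).
Lengths: 7 + 7 + 5 = 19.

19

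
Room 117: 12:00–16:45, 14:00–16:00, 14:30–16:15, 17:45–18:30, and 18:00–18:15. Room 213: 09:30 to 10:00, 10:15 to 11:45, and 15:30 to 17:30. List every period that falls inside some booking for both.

15:30–16:45

First set merges to 12:00–16:45, 17:45–18:30.
12:00–16:45 overlaps B on 15:30–16:45.
17:45–18:30 falls entirely outside B.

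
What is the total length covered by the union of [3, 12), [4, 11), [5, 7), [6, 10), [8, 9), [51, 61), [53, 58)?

Merged: [3, 12), [51, 61).
Lengths: 9 + 10 = 19.

19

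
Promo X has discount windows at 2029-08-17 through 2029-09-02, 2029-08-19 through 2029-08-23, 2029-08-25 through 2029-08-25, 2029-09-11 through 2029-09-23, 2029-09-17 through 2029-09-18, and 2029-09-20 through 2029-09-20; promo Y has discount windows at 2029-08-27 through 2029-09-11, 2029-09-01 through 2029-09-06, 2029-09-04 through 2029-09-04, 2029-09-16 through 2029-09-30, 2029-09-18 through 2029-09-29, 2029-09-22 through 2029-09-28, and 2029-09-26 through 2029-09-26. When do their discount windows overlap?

First set merges to 2029-08-17 through 2029-09-02, 2029-09-11 through 2029-09-23.
Second set merges to 2029-08-27 through 2029-09-11, 2029-09-16 through 2029-09-30.
2029-08-17 through 2029-09-02 overlaps B on 2029-08-27 through 2029-09-02.
2029-09-11 through 2029-09-23 overlaps B on 2029-09-11 through 2029-09-11, 2029-09-16 through 2029-09-23.

2029-08-27 through 2029-09-02, 2029-09-11 through 2029-09-11, 2029-09-16 through 2029-09-23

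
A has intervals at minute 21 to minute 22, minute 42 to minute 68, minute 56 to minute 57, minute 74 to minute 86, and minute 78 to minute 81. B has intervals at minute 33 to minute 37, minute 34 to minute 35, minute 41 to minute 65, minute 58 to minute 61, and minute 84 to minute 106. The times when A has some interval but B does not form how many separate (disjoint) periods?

Merge the first list: minute 21 to minute 22, minute 42 to minute 68, minute 74 to minute 86.
Merge the second list: minute 33 to minute 37, minute 41 to minute 65, minute 84 to minute 106.
A \ B = minute 21 to minute 22, minute 65 to minute 68, minute 74 to minute 84.
That is 3 disjoint pieces.

3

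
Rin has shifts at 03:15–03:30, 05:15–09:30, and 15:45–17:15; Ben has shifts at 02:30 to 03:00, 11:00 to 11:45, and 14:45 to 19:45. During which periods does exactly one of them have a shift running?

02:30-03:00, 03:15-03:30, 05:15-09:30, 11:00-11:45, 14:45-15:45, 17:15-19:45

Only in the first: 03:15-03:30, 05:15-09:30.
Only in the second: 02:30-03:00, 11:00-11:45, 14:45-15:45, 17:15-19:45.
Together these are the periods covered by exactly one.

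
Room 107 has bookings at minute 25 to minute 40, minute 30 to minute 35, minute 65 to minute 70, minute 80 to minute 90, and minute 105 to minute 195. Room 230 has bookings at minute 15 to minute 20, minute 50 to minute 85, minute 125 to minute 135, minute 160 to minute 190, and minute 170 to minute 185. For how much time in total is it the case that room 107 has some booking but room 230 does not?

70 minutes

Merge the first list: minute 25 to minute 40, minute 65 to minute 70, minute 80 to minute 90, minute 105 to minute 195.
Merge the second list: minute 15 to minute 20, minute 50 to minute 85, minute 125 to minute 135, minute 160 to minute 190.
A \ B = minute 25 to minute 40, minute 85 to minute 90, minute 105 to minute 125, minute 135 to minute 160, minute 190 to minute 195.
Total: 15 minutes + 5 minutes + 20 minutes + 25 minutes + 5 minutes = 70 minutes.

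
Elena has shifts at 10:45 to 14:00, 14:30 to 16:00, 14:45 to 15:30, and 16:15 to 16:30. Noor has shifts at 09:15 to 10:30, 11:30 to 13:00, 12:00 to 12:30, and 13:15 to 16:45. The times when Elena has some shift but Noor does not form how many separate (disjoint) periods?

2

First set merges to 10:45–14:00, 14:30–16:00, 16:15–16:30.
Second set merges to 09:15–10:30, 11:30–13:00, 13:15–16:45.
A \ B = 10:45–11:30, 13:00–13:15.
That is 2 disjoint pieces.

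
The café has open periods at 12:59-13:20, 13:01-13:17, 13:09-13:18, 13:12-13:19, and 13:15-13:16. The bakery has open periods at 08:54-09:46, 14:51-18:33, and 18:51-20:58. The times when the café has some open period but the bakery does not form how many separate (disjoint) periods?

1

First set merges to 12:59–13:20.
A \ B = 12:59–13:20.
That is 1 disjoint piece.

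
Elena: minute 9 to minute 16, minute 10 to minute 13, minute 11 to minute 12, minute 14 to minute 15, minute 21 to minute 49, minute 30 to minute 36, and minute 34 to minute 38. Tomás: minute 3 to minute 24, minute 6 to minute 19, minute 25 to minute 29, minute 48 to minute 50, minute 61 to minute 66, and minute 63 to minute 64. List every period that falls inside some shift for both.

A, merged: minute 9 to minute 16, minute 21 to minute 49.
B, merged: minute 3 to minute 24, minute 25 to minute 29, minute 48 to minute 50, minute 61 to minute 66.
minute 9 to minute 16 overlaps B on minute 9 to minute 16.
minute 21 to minute 49 overlaps B on minute 21 to minute 24, minute 25 to minute 29, minute 48 to minute 49.

minute 9 to minute 16, minute 21 to minute 24, minute 25 to minute 29, minute 48 to minute 49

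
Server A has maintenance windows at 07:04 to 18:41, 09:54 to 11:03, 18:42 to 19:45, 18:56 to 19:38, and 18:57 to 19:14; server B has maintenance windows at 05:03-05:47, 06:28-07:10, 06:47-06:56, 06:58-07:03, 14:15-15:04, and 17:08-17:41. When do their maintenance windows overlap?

07:04–07:10, 14:15–15:04, 17:08–17:41

A, merged: 07:04–18:41, 18:42–19:45.
B, merged: 05:03–05:47, 06:28–07:10, 14:15–15:04, 17:08–17:41.
07:04–18:41 ∩ B → 07:04–07:10, 14:15–15:04, 17:08–17:41.
18:42–19:45 meets no B interval.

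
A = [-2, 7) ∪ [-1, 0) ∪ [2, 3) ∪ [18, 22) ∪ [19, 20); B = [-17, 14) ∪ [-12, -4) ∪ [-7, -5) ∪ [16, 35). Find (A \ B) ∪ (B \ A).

[-17, -2) ∪ [7, 14) ∪ [16, 18) ∪ [22, 35)

A, merged: [-2, 7), [18, 22).
B, merged: [-17, 14), [16, 35).
Only in the first: none.
Only in the second: [-17, -2), [7, 14), [16, 18), [22, 35).
Together these are the periods covered by exactly one.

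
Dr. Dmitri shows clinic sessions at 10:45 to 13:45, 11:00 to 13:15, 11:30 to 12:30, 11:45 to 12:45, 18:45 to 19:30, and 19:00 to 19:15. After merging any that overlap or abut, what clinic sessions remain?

10:45–13:45, 18:45–19:30

11:00–13:15 overlaps/touches 10:45–13:45 → extend to 10:45–13:45.
11:30–12:30 overlaps/touches 10:45–13:45 → extend to 10:45–13:45.
11:45–12:45 overlaps/touches 10:45–13:45 → extend to 10:45–13:45.
18:45–19:30 is disjoint → start new block.
19:00–19:15 overlaps/touches 18:45–19:30 → extend to 18:45–19:30.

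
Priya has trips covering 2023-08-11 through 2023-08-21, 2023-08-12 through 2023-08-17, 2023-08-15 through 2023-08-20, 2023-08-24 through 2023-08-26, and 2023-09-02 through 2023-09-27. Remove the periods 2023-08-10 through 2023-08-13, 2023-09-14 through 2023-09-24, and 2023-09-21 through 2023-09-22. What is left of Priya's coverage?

Merge the first list: 2023-08-11 through 2023-08-21, 2023-08-24 through 2023-08-26, 2023-09-02 through 2023-09-27.
Merge the second list: 2023-08-10 through 2023-08-13, 2023-09-14 through 2023-09-24.
2023-08-11 through 2023-08-21 minus B → 2023-08-14 through 2023-08-21.
2023-08-24 through 2023-08-26: no B overlap → unchanged.
2023-09-02 through 2023-09-27 minus B → 2023-09-02 through 2023-09-13, 2023-09-25 through 2023-09-27.

2023-08-14 through 2023-08-21, 2023-08-24 through 2023-08-26, 2023-09-02 through 2023-09-13, 2023-09-25 through 2023-09-27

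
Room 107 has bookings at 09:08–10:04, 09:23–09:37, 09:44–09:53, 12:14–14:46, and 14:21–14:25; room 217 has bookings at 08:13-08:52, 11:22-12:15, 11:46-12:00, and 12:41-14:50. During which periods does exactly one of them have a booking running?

08:13–08:52, 09:08–10:04, 11:22–12:14, 12:15–12:41, 14:46–14:50

Merge the first list: 09:08–10:04, 12:14–14:46.
Merge the second list: 08:13–08:52, 11:22–12:15, 12:41–14:50.
A \ B = 09:08–10:04, 12:15–12:41.
B \ A = 08:13–08:52, 11:22–12:14, 14:46–14:50.
Union of the two gives the symmetric difference.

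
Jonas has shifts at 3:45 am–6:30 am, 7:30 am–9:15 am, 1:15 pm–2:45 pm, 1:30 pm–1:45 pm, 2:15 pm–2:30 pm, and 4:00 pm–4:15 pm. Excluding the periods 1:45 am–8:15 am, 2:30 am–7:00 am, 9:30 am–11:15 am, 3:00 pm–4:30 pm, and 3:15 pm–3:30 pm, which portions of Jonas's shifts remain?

A, merged: 3:45 am–6:30 am, 7:30 am–9:15 am, 1:15 pm–2:45 pm, 4:00 pm–4:15 pm.
B, merged: 1:45 am–8:15 am, 9:30 am–11:15 am, 3:00 pm–4:30 pm.
3:45 am–6:30 am lies entirely inside B → drops out.
7:30 am–9:15 am with B removed leaves 8:15 am–9:15 am.
1:15 pm–2:45 pm is untouched.
4:00 pm–4:15 pm lies entirely inside B → drops out.

8:15 am–9:15 am, 1:15 pm–2:45 pm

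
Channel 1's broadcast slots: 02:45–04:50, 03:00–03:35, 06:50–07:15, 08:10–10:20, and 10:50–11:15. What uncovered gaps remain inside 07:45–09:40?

07:45–08:10

After merging, the occupied span is 02:45–04:50, 06:50–07:15, 08:10–10:20, 10:50–11:15.
Uncovered inside 07:45–09:40: 07:45–08:10.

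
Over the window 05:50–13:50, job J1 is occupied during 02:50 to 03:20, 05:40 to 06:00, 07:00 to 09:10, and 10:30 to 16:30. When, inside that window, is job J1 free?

06:00–07:00, 09:10–10:30

After merging, the occupied span is 02:50–03:20, 05:40–06:00, 07:00–09:10, 10:30–16:30.
Complement within 05:50–13:50: 06:00–07:00, 09:10–10:30.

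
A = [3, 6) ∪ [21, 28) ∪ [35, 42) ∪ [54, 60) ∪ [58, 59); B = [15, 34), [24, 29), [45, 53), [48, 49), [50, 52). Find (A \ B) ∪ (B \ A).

A, merged: [3, 6), [21, 28), [35, 42), [54, 60).
B, merged: [15, 34), [45, 53).
Only in the first: [3, 6), [35, 42), [54, 60).
Only in the second: [15, 21), [28, 34), [45, 53).
Together these are the periods covered by exactly one.

[3, 6) ∪ [15, 21) ∪ [28, 34) ∪ [35, 42) ∪ [45, 53) ∪ [54, 60)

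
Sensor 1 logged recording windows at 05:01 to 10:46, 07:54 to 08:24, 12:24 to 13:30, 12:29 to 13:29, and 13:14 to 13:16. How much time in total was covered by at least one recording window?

Merged: 05:01-10:46, 12:24-13:30.
Lengths: 5 h 45 min + 1 h 6 min = 6 h 51 min.

6 h 51 min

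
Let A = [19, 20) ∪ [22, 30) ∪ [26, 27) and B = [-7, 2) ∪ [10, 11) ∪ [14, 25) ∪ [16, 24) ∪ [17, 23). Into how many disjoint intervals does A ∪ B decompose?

3

A, merged: [19, 20), [22, 30).
B, merged: [-7, 2), [10, 11), [14, 25).
A ∪ B = [-7, 2), [10, 11), [14, 30).
That is 3 disjoint pieces.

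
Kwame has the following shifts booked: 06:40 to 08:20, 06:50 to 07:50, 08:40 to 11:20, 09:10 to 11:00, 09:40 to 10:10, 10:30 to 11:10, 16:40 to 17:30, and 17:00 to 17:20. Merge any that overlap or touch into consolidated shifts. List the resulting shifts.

06:40-08:20, 08:40-11:20, 16:40-17:30

06:50-07:50 overlaps/touches 06:40-08:20 → extend to 06:40-08:20.
08:40-11:20 is disjoint → start new block.
09:10-11:00 overlaps/touches 08:40-11:20 → extend to 08:40-11:20.
09:40-10:10 overlaps/touches 08:40-11:20 → extend to 08:40-11:20.
10:30-11:10 overlaps/touches 08:40-11:20 → extend to 08:40-11:20.
16:40-17:30 is disjoint → start new block.
17:00-17:20 overlaps/touches 16:40-17:30 → extend to 16:40-17:30.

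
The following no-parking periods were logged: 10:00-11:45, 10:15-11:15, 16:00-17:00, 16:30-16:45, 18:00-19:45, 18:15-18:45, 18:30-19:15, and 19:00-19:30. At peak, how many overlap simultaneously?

3

At 18:30, 3 of the intervals are simultaneously active.
No point has more.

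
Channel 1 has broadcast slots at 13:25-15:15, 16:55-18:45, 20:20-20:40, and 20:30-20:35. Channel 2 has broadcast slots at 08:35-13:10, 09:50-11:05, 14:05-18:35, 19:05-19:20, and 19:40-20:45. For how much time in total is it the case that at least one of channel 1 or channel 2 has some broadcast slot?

First set merges to 13:25-15:15, 16:55-18:45, 20:20-20:40.
Second set merges to 08:35-13:10, 14:05-18:35, 19:05-19:20, 19:40-20:45.
A ∪ B = 08:35-13:10, 13:25-18:45, 19:05-19:20, 19:40-20:45.
Total: 4 h 35 min + 5 h 20 min + 15 min + 1 h 5 min = 11 h 15 min.

11 h 15 min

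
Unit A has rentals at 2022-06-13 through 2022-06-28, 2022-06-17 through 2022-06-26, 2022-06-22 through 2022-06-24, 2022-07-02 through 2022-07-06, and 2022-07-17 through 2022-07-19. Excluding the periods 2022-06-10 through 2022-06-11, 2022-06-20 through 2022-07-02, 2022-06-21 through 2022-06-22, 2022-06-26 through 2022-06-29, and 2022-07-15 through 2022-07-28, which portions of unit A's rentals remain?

Merge the first list: 2022-06-13 through 2022-06-28, 2022-07-02 through 2022-07-06, 2022-07-17 through 2022-07-19.
Merge the second list: 2022-06-10 through 2022-06-11, 2022-06-20 through 2022-07-02, 2022-07-15 through 2022-07-28.
2022-06-13 through 2022-06-28 with B removed leaves 2022-06-13 through 2022-06-19.
2022-07-02 through 2022-07-06 with B removed leaves 2022-07-03 through 2022-07-06.
2022-07-17 through 2022-07-19 lies entirely inside B → drops out.

2022-06-13 through 2022-06-19, 2022-07-03 through 2022-07-06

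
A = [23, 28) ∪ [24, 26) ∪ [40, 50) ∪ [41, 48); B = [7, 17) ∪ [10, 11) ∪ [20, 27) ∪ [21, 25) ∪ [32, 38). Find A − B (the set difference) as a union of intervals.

A, merged: [23, 28), [40, 50).
B, merged: [7, 17), [20, 27), [32, 38).
[23, 28) minus B → [27, 28).
[40, 50): no B overlap → unchanged.

[27, 28) ∪ [40, 50)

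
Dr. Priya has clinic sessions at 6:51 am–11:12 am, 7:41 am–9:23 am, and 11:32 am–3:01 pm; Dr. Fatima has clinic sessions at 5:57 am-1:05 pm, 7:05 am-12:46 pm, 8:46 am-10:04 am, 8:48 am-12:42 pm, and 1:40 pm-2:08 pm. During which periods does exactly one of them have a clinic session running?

5:57 am–6:51 am, 11:12 am–11:32 am, 1:05 pm–1:40 pm, 2:08 pm–3:01 pm

Merge the first list: 6:51 am–11:12 am, 11:32 am–3:01 pm.
Merge the second list: 5:57 am–1:05 pm, 1:40 pm–2:08 pm.
A \ B = 1:05 pm–1:40 pm, 2:08 pm–3:01 pm.
B \ A = 5:57 am–6:51 am, 11:12 am–11:32 am.
Union of the two gives the symmetric difference.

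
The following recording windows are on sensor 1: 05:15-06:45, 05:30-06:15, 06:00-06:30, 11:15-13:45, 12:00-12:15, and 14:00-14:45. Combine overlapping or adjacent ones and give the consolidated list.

05:15-06:45, 11:15-13:45, 14:00-14:45

05:30-06:15 overlaps/touches 05:15-06:45 → extend to 05:15-06:45.
06:00-06:30 overlaps/touches 05:15-06:45 → extend to 05:15-06:45.
11:15-13:45 is disjoint → start new block.
12:00-12:15 overlaps/touches 11:15-13:45 → extend to 11:15-13:45.
14:00-14:45 is disjoint → start new block.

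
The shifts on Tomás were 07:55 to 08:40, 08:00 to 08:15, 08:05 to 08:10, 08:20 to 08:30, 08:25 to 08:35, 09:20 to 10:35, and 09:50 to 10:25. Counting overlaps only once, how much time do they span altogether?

2 h

Merged: 07:55–08:40, 09:20–10:35.
Lengths: 45 min + 1 h 15 min = 2 h.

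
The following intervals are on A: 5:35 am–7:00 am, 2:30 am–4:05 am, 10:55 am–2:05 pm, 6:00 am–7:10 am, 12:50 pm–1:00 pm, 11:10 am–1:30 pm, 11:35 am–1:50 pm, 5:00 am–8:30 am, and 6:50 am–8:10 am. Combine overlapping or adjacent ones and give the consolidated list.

Sort by start: 2:30 am–4:05 am, 5:00 am–8:30 am, 5:35 am–7:00 am, 6:00 am–7:10 am, 6:50 am–8:10 am, 10:55 am–2:05 pm, 11:10 am–1:30 pm, 11:35 am–1:50 pm, 12:50 pm–1:00 pm.
5:00 am–8:30 am is disjoint → start new block.
5:35 am–7:00 am overlaps/touches 5:00 am–8:30 am → extend to 5:00 am–8:30 am.
6:00 am–7:10 am overlaps/touches 5:00 am–8:30 am → extend to 5:00 am–8:30 am.
6:50 am–8:10 am overlaps/touches 5:00 am–8:30 am → extend to 5:00 am–8:30 am.
10:55 am–2:05 pm is disjoint → start new block.
11:10 am–1:30 pm overlaps/touches 10:55 am–2:05 pm → extend to 10:55 am–2:05 pm.
11:35 am–1:50 pm overlaps/touches 10:55 am–2:05 pm → extend to 10:55 am–2:05 pm.
12:50 pm–1:00 pm overlaps/touches 10:55 am–2:05 pm → extend to 10:55 am–2:05 pm.

2:30 am–4:05 am, 5:00 am–8:30 am, 10:55 am–2:05 pm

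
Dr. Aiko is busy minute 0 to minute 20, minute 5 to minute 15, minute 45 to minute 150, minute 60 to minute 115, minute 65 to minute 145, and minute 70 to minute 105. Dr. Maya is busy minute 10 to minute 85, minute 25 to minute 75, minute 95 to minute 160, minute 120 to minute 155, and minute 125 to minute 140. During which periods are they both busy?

minute 10 to minute 20, minute 45 to minute 85, minute 95 to minute 150

A, merged: minute 0 to minute 20, minute 45 to minute 150.
B, merged: minute 10 to minute 85, minute 95 to minute 160.
minute 0 to minute 20 meets the second set on minute 10 to minute 20.
minute 45 to minute 150 meets the second set on minute 45 to minute 85, minute 95 to minute 150.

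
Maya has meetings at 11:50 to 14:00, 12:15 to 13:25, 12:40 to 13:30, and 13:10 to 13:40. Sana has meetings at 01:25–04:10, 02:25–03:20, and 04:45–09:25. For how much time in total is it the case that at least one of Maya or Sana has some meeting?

Merge the first list: 11:50–14:00.
Merge the second list: 01:25–04:10, 04:45–09:25.
A ∪ B = 01:25–04:10, 04:45–09:25, 11:50–14:00.
Total: 2 h 45 min + 4 h 40 min + 2 h 10 min = 9 h 35 min.

9 h 35 min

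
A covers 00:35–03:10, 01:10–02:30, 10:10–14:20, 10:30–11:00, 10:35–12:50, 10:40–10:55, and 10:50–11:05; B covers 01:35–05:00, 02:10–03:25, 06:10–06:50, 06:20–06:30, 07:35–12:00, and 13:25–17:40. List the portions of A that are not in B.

Merge the first list: 00:35–03:10, 10:10–14:20.
Merge the second list: 01:35–05:00, 06:10–06:50, 07:35–12:00, 13:25–17:40.
00:35–03:10 with B removed leaves 00:35–01:35.
10:10–14:20 with B removed leaves 12:00–13:25.

00:35–01:35, 12:00–13:25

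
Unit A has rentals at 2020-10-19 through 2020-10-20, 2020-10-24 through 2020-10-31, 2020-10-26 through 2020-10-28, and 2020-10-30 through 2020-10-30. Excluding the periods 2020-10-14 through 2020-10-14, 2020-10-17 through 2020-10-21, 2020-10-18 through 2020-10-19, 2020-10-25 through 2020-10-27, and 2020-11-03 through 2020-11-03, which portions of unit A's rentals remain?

First set merges to 2020-10-19 through 2020-10-20, 2020-10-24 through 2020-10-31.
Second set merges to 2020-10-14 through 2020-10-14, 2020-10-17 through 2020-10-21, 2020-10-25 through 2020-10-27, 2020-11-03 through 2020-11-03.
2020-10-19 through 2020-10-20 lies entirely inside B → drops out.
2020-10-24 through 2020-10-31 with B removed leaves 2020-10-24 through 2020-10-24, 2020-10-28 through 2020-10-31.

2020-10-24 through 2020-10-24, 2020-10-28 through 2020-10-31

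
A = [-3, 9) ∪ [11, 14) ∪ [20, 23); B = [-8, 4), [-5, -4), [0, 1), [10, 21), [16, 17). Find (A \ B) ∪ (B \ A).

[-8, -3) ∪ [4, 9) ∪ [10, 11) ∪ [14, 20) ∪ [21, 23)

Merge the second list: [-8, 4), [10, 21).
A \ B = [4, 9), [21, 23).
B \ A = [-8, -3), [10, 11), [14, 20).
Union of the two gives the symmetric difference.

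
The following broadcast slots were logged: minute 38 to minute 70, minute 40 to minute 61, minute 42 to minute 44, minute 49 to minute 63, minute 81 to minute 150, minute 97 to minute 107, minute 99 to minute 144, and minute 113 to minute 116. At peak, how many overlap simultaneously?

Sweep endpoints in order; track running count of active intervals.
Peak of 3 reached at minute 42.

3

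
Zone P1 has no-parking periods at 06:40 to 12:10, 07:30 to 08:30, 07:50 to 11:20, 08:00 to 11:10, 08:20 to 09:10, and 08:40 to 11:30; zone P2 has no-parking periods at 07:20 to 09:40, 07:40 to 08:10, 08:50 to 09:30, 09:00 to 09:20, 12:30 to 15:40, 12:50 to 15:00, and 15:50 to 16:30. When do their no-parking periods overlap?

07:20–09:40

Merge the first list: 06:40–12:10.
Merge the second list: 07:20–09:40, 12:30–15:40, 15:50–16:30.
06:40–12:10 overlaps B on 07:20–09:40.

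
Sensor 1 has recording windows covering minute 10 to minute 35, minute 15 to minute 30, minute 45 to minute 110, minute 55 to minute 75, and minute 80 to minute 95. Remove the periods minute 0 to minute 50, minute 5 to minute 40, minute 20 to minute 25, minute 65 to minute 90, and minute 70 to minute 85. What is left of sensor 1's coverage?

minute 50 to minute 65, minute 90 to minute 110

A, merged: minute 10 to minute 35, minute 45 to minute 110.
B, merged: minute 0 to minute 50, minute 65 to minute 90.
minute 10 to minute 35: fully covered by B → removed.
minute 45 to minute 110 minus B → minute 50 to minute 65, minute 90 to minute 110.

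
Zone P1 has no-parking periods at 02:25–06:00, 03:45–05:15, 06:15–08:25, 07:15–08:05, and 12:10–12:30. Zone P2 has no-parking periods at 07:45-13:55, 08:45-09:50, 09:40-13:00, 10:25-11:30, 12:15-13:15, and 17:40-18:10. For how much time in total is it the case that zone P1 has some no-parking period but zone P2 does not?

A, merged: 02:25–06:00, 06:15–08:25, 12:10–12:30.
B, merged: 07:45–13:55, 17:40–18:10.
A \ B = 02:25–06:00, 06:15–07:45.
Total: 3 h 35 min + 1 h 30 min = 5 h 5 min.

5 h 5 min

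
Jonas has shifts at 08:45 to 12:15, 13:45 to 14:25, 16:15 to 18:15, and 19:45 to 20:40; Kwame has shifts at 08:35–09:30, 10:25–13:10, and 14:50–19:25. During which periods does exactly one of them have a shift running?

A but not B: 09:30-10:25, 13:45-14:25, 19:45-20:40.
B but not A: 08:35-08:45, 12:15-13:10, 14:50-16:15, 18:15-19:25.
Combining gives A △ B.

08:35-08:45, 09:30-10:25, 12:15-13:10, 13:45-14:25, 14:50-16:15, 18:15-19:25, 19:45-20:40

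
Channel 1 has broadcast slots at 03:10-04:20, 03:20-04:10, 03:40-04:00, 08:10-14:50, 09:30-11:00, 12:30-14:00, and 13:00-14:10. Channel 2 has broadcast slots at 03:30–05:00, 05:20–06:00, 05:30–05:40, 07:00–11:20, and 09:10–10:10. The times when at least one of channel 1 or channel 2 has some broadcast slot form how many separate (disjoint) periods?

3

A, merged: 03:10-04:20, 08:10-14:50.
B, merged: 03:30-05:00, 05:20-06:00, 07:00-11:20.
A ∪ B = 03:10-05:00, 05:20-06:00, 07:00-14:50.
That is 3 disjoint pieces.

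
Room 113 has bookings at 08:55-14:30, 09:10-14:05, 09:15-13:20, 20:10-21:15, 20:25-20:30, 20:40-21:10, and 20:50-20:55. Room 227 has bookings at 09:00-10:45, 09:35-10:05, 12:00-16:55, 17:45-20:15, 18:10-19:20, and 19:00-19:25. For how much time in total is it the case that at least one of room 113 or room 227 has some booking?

11 h 30 min

A, merged: 08:55-14:30, 20:10-21:15.
B, merged: 09:00-10:45, 12:00-16:55, 17:45-20:15.
A ∪ B = 08:55-16:55, 17:45-21:15.
Total: 8 h + 3 h 30 min = 11 h 30 min.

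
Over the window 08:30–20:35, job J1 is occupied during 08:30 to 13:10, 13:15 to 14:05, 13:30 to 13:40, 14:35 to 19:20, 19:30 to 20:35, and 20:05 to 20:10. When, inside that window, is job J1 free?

Covered (merged): 08:30-13:10, 13:15-14:05, 14:35-19:20, 19:30-20:35.
Gaps within 08:30-20:35: 13:10-13:15, 14:05-14:35, 19:20-19:30.

13:10-13:15, 14:05-14:35, 19:20-19:30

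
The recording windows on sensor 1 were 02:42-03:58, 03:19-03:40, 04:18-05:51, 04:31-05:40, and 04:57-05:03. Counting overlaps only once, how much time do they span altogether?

2 h 49 min

Merged: 02:42–03:58, 04:18–05:51.
Lengths: 1 h 16 min + 1 h 33 min = 2 h 49 min.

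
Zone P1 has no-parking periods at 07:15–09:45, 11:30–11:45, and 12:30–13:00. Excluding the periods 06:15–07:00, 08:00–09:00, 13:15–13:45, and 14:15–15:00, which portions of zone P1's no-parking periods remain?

07:15–08:00, 09:00–09:45, 11:30–11:45, 12:30–13:00

07:15–09:45 \ B = 07:15–08:00, 09:00–09:45.
11:30–11:45: nothing removed.
12:30–13:00: nothing removed.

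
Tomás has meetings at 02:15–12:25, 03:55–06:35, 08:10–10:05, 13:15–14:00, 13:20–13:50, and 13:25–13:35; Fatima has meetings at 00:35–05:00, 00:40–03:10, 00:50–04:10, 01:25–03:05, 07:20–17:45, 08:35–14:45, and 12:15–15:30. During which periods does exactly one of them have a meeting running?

00:35–02:15, 05:00–07:20, 12:25–13:15, 14:00–17:45

First set merges to 02:15–12:25, 13:15–14:00.
Second set merges to 00:35–05:00, 07:20–17:45.
A \ B = 05:00–07:20.
B \ A = 00:35–02:15, 12:25–13:15, 14:00–17:45.
Union of the two gives the symmetric difference.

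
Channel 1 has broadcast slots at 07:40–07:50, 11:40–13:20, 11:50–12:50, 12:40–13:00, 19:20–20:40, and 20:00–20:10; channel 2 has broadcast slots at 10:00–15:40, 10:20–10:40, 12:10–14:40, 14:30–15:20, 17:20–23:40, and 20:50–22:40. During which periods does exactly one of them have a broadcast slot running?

Merge the first list: 07:40–07:50, 11:40–13:20, 19:20–20:40.
Merge the second list: 10:00–15:40, 17:20–23:40.
Only in the first: 07:40–07:50.
Only in the second: 10:00–11:40, 13:20–15:40, 17:20–19:20, 20:40–23:40.
Together these are the periods covered by exactly one.

07:40–07:50, 10:00–11:40, 13:20–15:40, 17:20–19:20, 20:40–23:40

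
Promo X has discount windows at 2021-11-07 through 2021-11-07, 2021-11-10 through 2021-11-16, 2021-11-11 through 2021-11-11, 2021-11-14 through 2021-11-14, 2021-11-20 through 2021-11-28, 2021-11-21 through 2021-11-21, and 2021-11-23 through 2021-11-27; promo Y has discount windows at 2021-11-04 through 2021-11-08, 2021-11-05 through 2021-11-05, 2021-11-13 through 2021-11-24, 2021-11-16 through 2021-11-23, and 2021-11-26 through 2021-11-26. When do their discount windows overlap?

2021-11-07 through 2021-11-07, 2021-11-13 through 2021-11-16, 2021-11-20 through 2021-11-24, 2021-11-26 through 2021-11-26

Merge the first list: 2021-11-07 through 2021-11-07, 2021-11-10 through 2021-11-16, 2021-11-20 through 2021-11-28.
Merge the second list: 2021-11-04 through 2021-11-08, 2021-11-13 through 2021-11-24, 2021-11-26 through 2021-11-26.
2021-11-07 through 2021-11-07 meets the second set on 2021-11-07 through 2021-11-07.
2021-11-10 through 2021-11-16 meets the second set on 2021-11-13 through 2021-11-16.
2021-11-20 through 2021-11-28 meets the second set on 2021-11-20 through 2021-11-24, 2021-11-26 through 2021-11-26.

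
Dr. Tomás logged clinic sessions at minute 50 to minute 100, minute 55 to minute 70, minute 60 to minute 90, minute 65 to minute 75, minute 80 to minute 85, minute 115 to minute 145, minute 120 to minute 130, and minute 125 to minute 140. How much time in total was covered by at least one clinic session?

80 minutes

Merged: minute 50 to minute 100, minute 115 to minute 145.
Lengths: 50 minutes + 30 minutes = 80 minutes.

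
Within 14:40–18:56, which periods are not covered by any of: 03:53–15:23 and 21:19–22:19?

15:23–18:56

After merging, the occupied span is 03:53–15:23, 21:19–22:19.
Uncovered inside 14:40–18:56: 15:23–18:56.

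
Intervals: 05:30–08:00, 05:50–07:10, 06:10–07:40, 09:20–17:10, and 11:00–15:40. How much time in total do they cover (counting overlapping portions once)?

Merged: 05:30-08:00, 09:20-17:10.
Lengths: 2 h 30 min + 7 h 50 min = 10 h 20 min.

10 h 20 min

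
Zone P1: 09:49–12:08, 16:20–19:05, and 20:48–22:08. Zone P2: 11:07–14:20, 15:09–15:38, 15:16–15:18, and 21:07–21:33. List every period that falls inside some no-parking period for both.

Merge the second list: 11:07–14:20, 15:09–15:38, 21:07–21:33.
09:49–12:08 ∩ B → 11:07–12:08.
16:20–19:05 meets no B interval.
20:48–22:08 ∩ B → 21:07–21:33.

11:07–12:08, 21:07–21:33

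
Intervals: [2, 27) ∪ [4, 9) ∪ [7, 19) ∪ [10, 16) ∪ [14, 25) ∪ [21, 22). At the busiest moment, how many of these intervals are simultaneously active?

4

Walk the sorted start/end points keeping a running depth.
The depth first hits 4 at 14.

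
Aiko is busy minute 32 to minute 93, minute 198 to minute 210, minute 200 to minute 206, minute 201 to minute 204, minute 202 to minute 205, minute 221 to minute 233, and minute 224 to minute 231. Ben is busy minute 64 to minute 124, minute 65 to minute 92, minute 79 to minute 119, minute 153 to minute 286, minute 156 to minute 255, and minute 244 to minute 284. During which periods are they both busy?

minute 64 to minute 93, minute 198 to minute 210, minute 221 to minute 233

A, merged: minute 32 to minute 93, minute 198 to minute 210, minute 221 to minute 233.
B, merged: minute 64 to minute 124, minute 153 to minute 286.
minute 32 to minute 93 meets the second set on minute 64 to minute 93.
minute 198 to minute 210 meets the second set on minute 198 to minute 210.
minute 221 to minute 233 meets the second set on minute 221 to minute 233.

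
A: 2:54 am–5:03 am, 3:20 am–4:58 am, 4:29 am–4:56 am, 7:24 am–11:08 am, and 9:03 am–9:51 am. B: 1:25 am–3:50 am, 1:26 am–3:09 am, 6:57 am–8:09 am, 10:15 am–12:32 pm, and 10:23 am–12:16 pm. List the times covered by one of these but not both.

A, merged: 2:54 am-5:03 am, 7:24 am-11:08 am.
B, merged: 1:25 am-3:50 am, 6:57 am-8:09 am, 10:15 am-12:32 pm.
A \ B = 3:50 am-5:03 am, 8:09 am-10:15 am.
B \ A = 1:25 am-2:54 am, 6:57 am-7:24 am, 11:08 am-12:32 pm.
Union of the two gives the symmetric difference.

1:25 am-2:54 am, 3:50 am-5:03 am, 6:57 am-7:24 am, 8:09 am-10:15 am, 11:08 am-12:32 pm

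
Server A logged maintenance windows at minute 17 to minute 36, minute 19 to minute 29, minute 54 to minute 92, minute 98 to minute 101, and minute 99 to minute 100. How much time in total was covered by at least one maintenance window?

60 minutes

Merged: minute 17 to minute 36, minute 54 to minute 92, minute 98 to minute 101.
Lengths: 19 minutes + 38 minutes + 3 minutes = 60 minutes.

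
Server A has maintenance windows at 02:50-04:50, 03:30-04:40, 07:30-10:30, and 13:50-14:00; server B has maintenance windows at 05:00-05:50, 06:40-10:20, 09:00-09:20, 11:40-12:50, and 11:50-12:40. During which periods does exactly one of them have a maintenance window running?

Merge the first list: 02:50-04:50, 07:30-10:30, 13:50-14:00.
Merge the second list: 05:00-05:50, 06:40-10:20, 11:40-12:50.
A but not B: 02:50-04:50, 10:20-10:30, 13:50-14:00.
B but not A: 05:00-05:50, 06:40-07:30, 11:40-12:50.
Combining gives A △ B.

02:50-04:50, 05:00-05:50, 06:40-07:30, 10:20-10:30, 11:40-12:50, 13:50-14:00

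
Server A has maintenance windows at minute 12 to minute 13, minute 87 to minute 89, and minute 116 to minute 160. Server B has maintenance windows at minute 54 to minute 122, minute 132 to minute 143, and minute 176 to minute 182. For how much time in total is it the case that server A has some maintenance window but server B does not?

28 minutes

A \ B = minute 12 to minute 13, minute 122 to minute 132, minute 143 to minute 160.
Total: 1 minute + 10 minutes + 17 minutes = 28 minutes.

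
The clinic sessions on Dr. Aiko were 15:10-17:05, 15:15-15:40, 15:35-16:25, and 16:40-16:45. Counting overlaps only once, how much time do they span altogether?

1 h 55 min

Merged: 15:10-17:05.
Length: 1 h 55 min.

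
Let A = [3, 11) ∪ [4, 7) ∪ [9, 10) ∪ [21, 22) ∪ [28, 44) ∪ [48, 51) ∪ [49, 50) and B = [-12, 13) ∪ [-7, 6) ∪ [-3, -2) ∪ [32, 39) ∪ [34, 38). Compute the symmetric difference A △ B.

[-12, 3) ∪ [11, 13) ∪ [21, 22) ∪ [28, 32) ∪ [39, 44) ∪ [48, 51)

First set merges to [3, 11), [21, 22), [28, 44), [48, 51).
Second set merges to [-12, 13), [32, 39).
A \ B = [21, 22), [28, 32), [39, 44), [48, 51).
B \ A = [-12, 3), [11, 13).
Union of the two gives the symmetric difference.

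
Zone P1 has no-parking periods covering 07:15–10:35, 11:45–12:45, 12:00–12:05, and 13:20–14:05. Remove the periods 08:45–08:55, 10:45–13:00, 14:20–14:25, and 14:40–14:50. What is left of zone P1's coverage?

A, merged: 07:15–10:35, 11:45–12:45, 13:20–14:05.
07:15–10:35 \ B = 07:15–08:45, 08:55–10:35.
11:45–12:45: entirely removed.
13:20–14:05: nothing removed.

07:15–08:45, 08:55–10:35, 13:20–14:05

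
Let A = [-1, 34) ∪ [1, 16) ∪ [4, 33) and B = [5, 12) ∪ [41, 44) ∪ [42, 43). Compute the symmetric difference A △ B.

[-1, 5) ∪ [12, 34) ∪ [41, 44)

First set merges to [-1, 34).
Second set merges to [5, 12), [41, 44).
A but not B: [-1, 5), [12, 34).
B but not A: [41, 44).
Combining gives A △ B.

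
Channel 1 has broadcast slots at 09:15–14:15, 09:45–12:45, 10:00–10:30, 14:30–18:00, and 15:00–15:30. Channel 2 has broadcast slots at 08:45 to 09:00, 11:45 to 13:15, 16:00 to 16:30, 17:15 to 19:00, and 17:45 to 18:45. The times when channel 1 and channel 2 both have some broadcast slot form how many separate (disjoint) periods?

Merge the first list: 09:15-14:15, 14:30-18:00.
Merge the second list: 08:45-09:00, 11:45-13:15, 16:00-16:30, 17:15-19:00.
A ∩ B = 11:45-13:15, 16:00-16:30, 17:15-18:00.
That is 3 disjoint pieces.

3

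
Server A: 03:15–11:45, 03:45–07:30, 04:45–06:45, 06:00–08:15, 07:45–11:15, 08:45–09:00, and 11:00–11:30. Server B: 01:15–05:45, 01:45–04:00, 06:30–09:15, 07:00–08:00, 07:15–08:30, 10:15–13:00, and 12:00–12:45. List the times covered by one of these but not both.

01:15–03:15, 05:45–06:30, 09:15–10:15, 11:45–13:00

Merge the first list: 03:15–11:45.
Merge the second list: 01:15–05:45, 06:30–09:15, 10:15–13:00.
A \ B = 05:45–06:30, 09:15–10:15.
B \ A = 01:15–03:15, 11:45–13:00.
Union of the two gives the symmetric difference.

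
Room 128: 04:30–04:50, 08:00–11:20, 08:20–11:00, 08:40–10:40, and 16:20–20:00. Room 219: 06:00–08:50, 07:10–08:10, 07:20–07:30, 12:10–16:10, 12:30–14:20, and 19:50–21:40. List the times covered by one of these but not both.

A, merged: 04:30–04:50, 08:00–11:20, 16:20–20:00.
B, merged: 06:00–08:50, 12:10–16:10, 19:50–21:40.
A but not B: 04:30–04:50, 08:50–11:20, 16:20–19:50.
B but not A: 06:00–08:00, 12:10–16:10, 20:00–21:40.
Combining gives A △ B.

04:30–04:50, 06:00–08:00, 08:50–11:20, 12:10–16:10, 16:20–19:50, 20:00–21:40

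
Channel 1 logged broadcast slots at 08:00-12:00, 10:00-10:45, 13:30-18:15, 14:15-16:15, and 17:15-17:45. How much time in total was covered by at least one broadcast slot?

8 h 45 min

Merged: 08:00–12:00, 13:30–18:15.
Lengths: 4 h + 4 h 45 min = 8 h 45 min.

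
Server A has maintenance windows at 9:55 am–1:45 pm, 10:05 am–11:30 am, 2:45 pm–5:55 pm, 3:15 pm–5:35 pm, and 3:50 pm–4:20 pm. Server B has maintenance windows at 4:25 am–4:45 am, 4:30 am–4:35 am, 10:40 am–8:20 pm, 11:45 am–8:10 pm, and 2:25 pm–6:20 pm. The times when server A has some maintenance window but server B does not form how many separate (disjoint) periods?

A, merged: 9:55 am–1:45 pm, 2:45 pm–5:55 pm.
B, merged: 4:25 am–4:45 am, 10:40 am–8:20 pm.
A \ B = 9:55 am–10:40 am.
That is 1 disjoint piece.

1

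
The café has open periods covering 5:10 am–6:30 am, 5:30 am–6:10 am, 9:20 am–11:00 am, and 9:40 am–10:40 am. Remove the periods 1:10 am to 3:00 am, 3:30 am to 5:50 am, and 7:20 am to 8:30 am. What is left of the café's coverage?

A, merged: 5:10 am-6:30 am, 9:20 am-11:00 am.
5:10 am-6:30 am with B removed leaves 5:50 am-6:30 am.
9:20 am-11:00 am is untouched.

5:50 am-6:30 am, 9:20 am-11:00 am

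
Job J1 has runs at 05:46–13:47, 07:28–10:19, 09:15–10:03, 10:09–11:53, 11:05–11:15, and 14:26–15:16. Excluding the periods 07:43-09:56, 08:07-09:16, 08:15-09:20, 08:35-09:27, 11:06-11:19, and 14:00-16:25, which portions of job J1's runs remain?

05:46-07:43, 09:56-11:06, 11:19-13:47

Merge the first list: 05:46-13:47, 14:26-15:16.
Merge the second list: 07:43-09:56, 11:06-11:19, 14:00-16:25.
05:46-13:47 \ B = 05:46-07:43, 09:56-11:06, 11:19-13:47.
14:26-15:16: entirely removed.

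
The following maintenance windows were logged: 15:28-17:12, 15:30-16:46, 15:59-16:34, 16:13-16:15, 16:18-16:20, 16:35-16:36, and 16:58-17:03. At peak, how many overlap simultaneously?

4

Walk the sorted start/end points keeping a running depth.
The depth first hits 4 at 16:13.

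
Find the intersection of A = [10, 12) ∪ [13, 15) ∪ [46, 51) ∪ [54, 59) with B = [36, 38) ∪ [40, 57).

[46, 51) ∪ [54, 57)

[10, 12) meets no B interval.
[13, 15) meets no B interval.
[46, 51) ∩ B → [46, 51).
[54, 59) ∩ B → [54, 57).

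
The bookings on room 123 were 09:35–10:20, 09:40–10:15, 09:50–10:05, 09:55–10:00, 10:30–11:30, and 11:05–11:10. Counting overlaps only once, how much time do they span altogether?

1 h 45 min

Merged: 09:35-10:20, 10:30-11:30.
Lengths: 45 min + 1 h = 1 h 45 min.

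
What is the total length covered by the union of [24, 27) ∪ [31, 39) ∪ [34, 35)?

Merged: [24, 27), [31, 39).
Lengths: 3 + 8 = 11.

11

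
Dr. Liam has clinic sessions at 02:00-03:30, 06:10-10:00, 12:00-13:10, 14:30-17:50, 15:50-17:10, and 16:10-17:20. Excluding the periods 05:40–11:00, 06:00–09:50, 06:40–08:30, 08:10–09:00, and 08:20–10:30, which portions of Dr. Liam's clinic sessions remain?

Merge the first list: 02:00-03:30, 06:10-10:00, 12:00-13:10, 14:30-17:50.
Merge the second list: 05:40-11:00.
02:00-03:30 is untouched.
06:10-10:00 lies entirely inside B → drops out.
12:00-13:10 is untouched.
14:30-17:50 is untouched.

02:00-03:30, 12:00-13:10, 14:30-17:50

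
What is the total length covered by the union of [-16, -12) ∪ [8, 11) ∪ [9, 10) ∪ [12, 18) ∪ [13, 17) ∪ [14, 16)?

13

Merged: [-16, -12), [8, 11), [12, 18).
Lengths: 4 + 3 + 6 = 13.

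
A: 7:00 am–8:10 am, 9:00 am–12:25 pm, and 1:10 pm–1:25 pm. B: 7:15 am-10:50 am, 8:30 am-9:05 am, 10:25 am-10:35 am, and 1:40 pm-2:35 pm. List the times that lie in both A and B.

B, merged: 7:15 am-10:50 am, 1:40 pm-2:35 pm.
7:00 am-8:10 am ∩ B → 7:15 am-8:10 am.
9:00 am-12:25 pm ∩ B → 9:00 am-10:50 am.
1:10 pm-1:25 pm meets no B interval.

7:15 am-8:10 am, 9:00 am-10:50 am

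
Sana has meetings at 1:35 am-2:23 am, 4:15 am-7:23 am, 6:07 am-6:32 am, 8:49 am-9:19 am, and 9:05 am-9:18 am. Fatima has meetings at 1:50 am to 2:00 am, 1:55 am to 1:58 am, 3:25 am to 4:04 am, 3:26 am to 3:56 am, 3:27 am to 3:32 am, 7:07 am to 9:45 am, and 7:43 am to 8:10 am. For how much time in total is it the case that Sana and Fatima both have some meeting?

56 min

Merge the first list: 1:35 am–2:23 am, 4:15 am–7:23 am, 8:49 am–9:19 am.
Merge the second list: 1:50 am–2:00 am, 3:25 am–4:04 am, 7:07 am–9:45 am.
A ∩ B = 1:50 am–2:00 am, 7:07 am–7:23 am, 8:49 am–9:19 am.
Total: 10 min + 16 min + 30 min = 56 min.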